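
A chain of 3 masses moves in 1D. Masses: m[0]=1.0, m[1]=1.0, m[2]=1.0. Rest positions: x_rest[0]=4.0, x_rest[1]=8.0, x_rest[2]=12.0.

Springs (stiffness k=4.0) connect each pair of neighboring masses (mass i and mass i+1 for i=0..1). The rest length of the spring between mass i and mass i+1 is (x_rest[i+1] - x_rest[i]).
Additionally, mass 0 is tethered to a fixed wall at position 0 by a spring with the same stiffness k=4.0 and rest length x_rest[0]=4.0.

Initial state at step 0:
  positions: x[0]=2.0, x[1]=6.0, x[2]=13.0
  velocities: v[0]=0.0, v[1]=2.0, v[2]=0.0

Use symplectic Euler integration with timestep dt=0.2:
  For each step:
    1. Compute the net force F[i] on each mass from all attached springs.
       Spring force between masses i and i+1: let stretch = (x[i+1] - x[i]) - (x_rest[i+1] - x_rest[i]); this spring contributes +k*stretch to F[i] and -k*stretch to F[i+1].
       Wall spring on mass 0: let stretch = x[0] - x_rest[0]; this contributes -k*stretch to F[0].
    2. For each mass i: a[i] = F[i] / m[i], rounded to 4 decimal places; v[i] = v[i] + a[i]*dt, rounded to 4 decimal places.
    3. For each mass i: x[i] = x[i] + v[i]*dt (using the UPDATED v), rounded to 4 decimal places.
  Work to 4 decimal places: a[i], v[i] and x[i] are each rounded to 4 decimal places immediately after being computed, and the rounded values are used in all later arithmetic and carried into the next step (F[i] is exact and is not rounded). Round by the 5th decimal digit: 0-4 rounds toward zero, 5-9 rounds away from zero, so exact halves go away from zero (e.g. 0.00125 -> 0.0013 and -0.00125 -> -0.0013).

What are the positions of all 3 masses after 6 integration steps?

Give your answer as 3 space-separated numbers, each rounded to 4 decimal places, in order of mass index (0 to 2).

Step 0: x=[2.0000 6.0000 13.0000] v=[0.0000 2.0000 0.0000]
Step 1: x=[2.3200 6.8800 12.5200] v=[1.6000 4.4000 -2.4000]
Step 2: x=[2.9984 7.9328 11.7776] v=[3.3920 5.2640 -3.7120]
Step 3: x=[3.9866 8.8113 11.0600] v=[4.9408 4.3923 -3.5878]
Step 4: x=[5.1089 9.2776 10.6226] v=[5.6113 2.3315 -2.1868]
Step 5: x=[6.0807 9.2921 10.6100] v=[4.8591 0.0725 -0.0628]
Step 6: x=[6.5934 9.0036 11.0266] v=[2.5637 -1.4423 2.0829]

Answer: 6.5934 9.0036 11.0266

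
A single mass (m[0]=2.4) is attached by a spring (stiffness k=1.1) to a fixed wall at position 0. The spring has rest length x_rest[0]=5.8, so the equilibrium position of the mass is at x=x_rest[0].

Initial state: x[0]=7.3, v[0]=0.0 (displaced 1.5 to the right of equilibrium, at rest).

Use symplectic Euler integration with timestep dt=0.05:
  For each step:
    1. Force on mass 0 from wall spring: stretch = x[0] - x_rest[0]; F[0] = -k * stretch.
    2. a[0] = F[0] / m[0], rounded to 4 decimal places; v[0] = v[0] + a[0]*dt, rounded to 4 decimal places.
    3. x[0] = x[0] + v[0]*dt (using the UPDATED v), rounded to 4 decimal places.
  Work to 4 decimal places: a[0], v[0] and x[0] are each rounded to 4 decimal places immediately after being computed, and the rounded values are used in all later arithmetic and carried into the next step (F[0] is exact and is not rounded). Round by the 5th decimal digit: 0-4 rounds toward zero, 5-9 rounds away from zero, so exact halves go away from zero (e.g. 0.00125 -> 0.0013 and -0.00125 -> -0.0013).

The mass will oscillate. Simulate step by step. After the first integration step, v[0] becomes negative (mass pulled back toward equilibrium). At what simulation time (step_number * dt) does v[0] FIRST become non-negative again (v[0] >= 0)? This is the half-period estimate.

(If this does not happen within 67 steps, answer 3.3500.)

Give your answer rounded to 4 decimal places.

Step 0: x=[7.3000] v=[0.0000]
Step 1: x=[7.2983] v=[-0.0344]
Step 2: x=[7.2949] v=[-0.0687]
Step 3: x=[7.2898] v=[-0.1030]
Step 4: x=[7.2829] v=[-0.1371]
Step 5: x=[7.2743] v=[-0.1711]
Step 6: x=[7.2641] v=[-0.2049]
Step 7: x=[7.2522] v=[-0.2385]
Step 8: x=[7.2386] v=[-0.2718]
Step 9: x=[7.2234] v=[-0.3048]
Step 10: x=[7.2065] v=[-0.3374]
Step 11: x=[7.1880] v=[-0.3696]
Step 12: x=[7.1679] v=[-0.4014]
Step 13: x=[7.1463] v=[-0.4328]
Step 14: x=[7.1231] v=[-0.4637]
Step 15: x=[7.0984] v=[-0.4940]
Step 16: x=[7.0722] v=[-0.5238]
Step 17: x=[7.0446] v=[-0.5530]
Step 18: x=[7.0155] v=[-0.5815]
Step 19: x=[6.9850] v=[-0.6094]
Step 20: x=[6.9532] v=[-0.6366]
Step 21: x=[6.9201] v=[-0.6630]
Step 22: x=[6.8857] v=[-0.6887]
Step 23: x=[6.8500] v=[-0.7136]
Step 24: x=[6.8131] v=[-0.7377]
Step 25: x=[6.7751] v=[-0.7609]
Step 26: x=[6.7359] v=[-0.7832]
Step 27: x=[6.6957] v=[-0.8047]
Step 28: x=[6.6544] v=[-0.8252]
Step 29: x=[6.6122] v=[-0.8448]
Step 30: x=[6.5690] v=[-0.8634]
Step 31: x=[6.5250] v=[-0.8810]
Step 32: x=[6.4801] v=[-0.8976]
Step 33: x=[6.4344] v=[-0.9132]
Step 34: x=[6.3880] v=[-0.9277]
Step 35: x=[6.3409] v=[-0.9412]
Step 36: x=[6.2932] v=[-0.9536]
Step 37: x=[6.2450] v=[-0.9649]
Step 38: x=[6.1962] v=[-0.9751]
Step 39: x=[6.1470] v=[-0.9842]
Step 40: x=[6.0974] v=[-0.9922]
Step 41: x=[6.0475] v=[-0.9990]
Step 42: x=[5.9973] v=[-1.0047]
Step 43: x=[5.9468] v=[-1.0092]
Step 44: x=[5.8962] v=[-1.0126]
Step 45: x=[5.8455] v=[-1.0148]
Step 46: x=[5.7947] v=[-1.0158]
Step 47: x=[5.7439] v=[-1.0157]
Step 48: x=[5.6932] v=[-1.0144]
Step 49: x=[5.6426] v=[-1.0120]
Step 50: x=[5.5922] v=[-1.0084]
Step 51: x=[5.5420] v=[-1.0036]
Step 52: x=[5.4921] v=[-0.9977]
Step 53: x=[5.4426] v=[-0.9906]
Step 54: x=[5.3935] v=[-0.9824]
Step 55: x=[5.3448] v=[-0.9731]
Step 56: x=[5.2967] v=[-0.9627]
Step 57: x=[5.2491] v=[-0.9512]
Step 58: x=[5.2022] v=[-0.9386]
Step 59: x=[5.1560] v=[-0.9249]
Step 60: x=[5.1105] v=[-0.9101]
Step 61: x=[5.0658] v=[-0.8943]
Step 62: x=[5.0219] v=[-0.8775]
Step 63: x=[4.9789] v=[-0.8597]
Step 64: x=[4.9369] v=[-0.8409]
Step 65: x=[4.8958] v=[-0.8211]
Step 66: x=[4.8558] v=[-0.8004]
Step 67: x=[4.8169] v=[-0.7788]
v[0] did not become non-negative within 67 steps; using fallback time=3.3500

Answer: 3.3500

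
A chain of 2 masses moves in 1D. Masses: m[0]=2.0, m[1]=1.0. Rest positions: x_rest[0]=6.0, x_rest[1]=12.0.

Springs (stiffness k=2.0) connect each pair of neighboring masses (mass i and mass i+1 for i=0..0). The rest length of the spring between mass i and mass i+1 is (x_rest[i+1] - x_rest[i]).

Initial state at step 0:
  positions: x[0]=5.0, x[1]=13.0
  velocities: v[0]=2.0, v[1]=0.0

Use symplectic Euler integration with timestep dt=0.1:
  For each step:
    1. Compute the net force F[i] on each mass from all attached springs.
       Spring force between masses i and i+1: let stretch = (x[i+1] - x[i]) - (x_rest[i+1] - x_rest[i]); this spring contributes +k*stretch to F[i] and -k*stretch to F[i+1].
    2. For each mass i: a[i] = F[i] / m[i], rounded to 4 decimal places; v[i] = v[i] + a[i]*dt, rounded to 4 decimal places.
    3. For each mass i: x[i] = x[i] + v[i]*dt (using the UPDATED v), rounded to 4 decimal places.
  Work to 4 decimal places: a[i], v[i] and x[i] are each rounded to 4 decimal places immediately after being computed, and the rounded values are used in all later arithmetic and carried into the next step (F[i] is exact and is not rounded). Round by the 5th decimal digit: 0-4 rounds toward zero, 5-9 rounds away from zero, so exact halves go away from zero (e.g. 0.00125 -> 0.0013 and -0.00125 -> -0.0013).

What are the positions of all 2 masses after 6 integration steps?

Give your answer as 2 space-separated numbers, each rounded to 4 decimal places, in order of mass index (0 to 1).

Step 0: x=[5.0000 13.0000] v=[2.0000 0.0000]
Step 1: x=[5.2200 12.9600] v=[2.2000 -0.4000]
Step 2: x=[5.4574 12.8852] v=[2.3740 -0.7480]
Step 3: x=[5.7091 12.7818] v=[2.5168 -1.0336]
Step 4: x=[5.9715 12.6570] v=[2.6241 -1.2481]
Step 5: x=[6.2408 12.5185] v=[2.6927 -1.3852]
Step 6: x=[6.5129 12.3744] v=[2.7205 -1.4407]

Answer: 6.5129 12.3744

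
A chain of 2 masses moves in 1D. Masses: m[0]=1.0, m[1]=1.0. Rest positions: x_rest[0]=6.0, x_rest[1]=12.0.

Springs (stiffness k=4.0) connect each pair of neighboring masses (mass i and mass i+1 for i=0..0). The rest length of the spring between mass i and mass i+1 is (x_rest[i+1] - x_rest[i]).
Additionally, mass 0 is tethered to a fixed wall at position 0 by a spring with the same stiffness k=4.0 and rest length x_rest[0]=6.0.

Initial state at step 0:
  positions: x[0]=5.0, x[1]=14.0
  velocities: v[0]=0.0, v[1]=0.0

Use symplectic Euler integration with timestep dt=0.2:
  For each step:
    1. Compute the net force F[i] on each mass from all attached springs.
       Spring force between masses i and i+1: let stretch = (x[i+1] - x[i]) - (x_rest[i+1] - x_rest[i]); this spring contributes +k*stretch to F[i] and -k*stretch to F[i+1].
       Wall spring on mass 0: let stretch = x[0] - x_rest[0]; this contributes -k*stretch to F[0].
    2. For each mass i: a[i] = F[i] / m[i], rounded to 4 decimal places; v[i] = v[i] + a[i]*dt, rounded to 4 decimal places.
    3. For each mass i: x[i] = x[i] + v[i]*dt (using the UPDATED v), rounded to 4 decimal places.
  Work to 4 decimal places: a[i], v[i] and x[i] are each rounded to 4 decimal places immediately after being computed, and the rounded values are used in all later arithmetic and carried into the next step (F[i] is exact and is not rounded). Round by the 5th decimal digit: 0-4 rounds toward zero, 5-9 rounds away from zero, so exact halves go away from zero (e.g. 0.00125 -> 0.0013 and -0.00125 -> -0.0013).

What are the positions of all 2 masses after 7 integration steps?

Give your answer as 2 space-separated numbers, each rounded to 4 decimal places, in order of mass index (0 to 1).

Answer: 5.4320 11.9554

Derivation:
Step 0: x=[5.0000 14.0000] v=[0.0000 0.0000]
Step 1: x=[5.6400 13.5200] v=[3.2000 -2.4000]
Step 2: x=[6.6384 12.7392] v=[4.9920 -3.9040]
Step 3: x=[7.5508 11.9423] v=[4.5619 -3.9846]
Step 4: x=[7.9577 11.4027] v=[2.0345 -2.6978]
Step 5: x=[7.6426 11.2719] v=[-1.5757 -0.6538]
Step 6: x=[6.6853 11.5205] v=[-4.7863 1.2428]
Step 7: x=[5.4320 11.9554] v=[-6.2664 2.1746]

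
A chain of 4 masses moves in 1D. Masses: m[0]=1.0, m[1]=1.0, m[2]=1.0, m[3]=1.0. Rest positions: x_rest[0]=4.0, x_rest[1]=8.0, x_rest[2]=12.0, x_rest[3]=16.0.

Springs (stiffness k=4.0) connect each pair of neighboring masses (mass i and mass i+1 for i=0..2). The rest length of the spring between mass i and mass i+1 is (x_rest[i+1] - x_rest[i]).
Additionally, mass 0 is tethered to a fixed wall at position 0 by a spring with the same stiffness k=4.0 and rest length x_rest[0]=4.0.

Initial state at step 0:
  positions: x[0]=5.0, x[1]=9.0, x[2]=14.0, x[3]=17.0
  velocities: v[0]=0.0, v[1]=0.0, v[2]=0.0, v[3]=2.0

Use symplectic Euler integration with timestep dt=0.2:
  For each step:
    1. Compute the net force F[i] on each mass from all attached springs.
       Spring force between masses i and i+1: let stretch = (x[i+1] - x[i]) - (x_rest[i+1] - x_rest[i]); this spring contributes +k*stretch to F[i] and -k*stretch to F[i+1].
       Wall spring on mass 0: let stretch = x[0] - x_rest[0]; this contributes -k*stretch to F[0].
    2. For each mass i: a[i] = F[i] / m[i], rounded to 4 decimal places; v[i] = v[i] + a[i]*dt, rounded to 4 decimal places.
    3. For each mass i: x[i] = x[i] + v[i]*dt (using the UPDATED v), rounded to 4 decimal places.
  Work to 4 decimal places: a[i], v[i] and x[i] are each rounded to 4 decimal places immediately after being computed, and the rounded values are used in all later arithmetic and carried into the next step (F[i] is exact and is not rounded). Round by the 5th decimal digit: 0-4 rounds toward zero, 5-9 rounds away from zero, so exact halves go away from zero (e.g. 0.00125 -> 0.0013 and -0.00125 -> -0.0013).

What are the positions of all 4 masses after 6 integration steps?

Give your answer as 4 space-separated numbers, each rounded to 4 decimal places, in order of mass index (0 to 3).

Step 0: x=[5.0000 9.0000 14.0000 17.0000] v=[0.0000 0.0000 0.0000 2.0000]
Step 1: x=[4.8400 9.1600 13.6800 17.5600] v=[-0.8000 0.8000 -1.6000 2.8000]
Step 2: x=[4.5968 9.3520 13.2576 18.1392] v=[-1.2160 0.9600 -2.1120 2.8960]
Step 3: x=[4.3789 9.4081 12.9914 18.5773] v=[-1.0893 0.2803 -1.3312 2.1907]
Step 4: x=[4.2651 9.2328 13.0456 18.7617] v=[-0.5691 -0.8764 0.2709 0.9220]
Step 5: x=[4.2637 8.8727 13.4043 18.6715] v=[-0.0070 -1.8003 1.7935 -0.4509]
Step 6: x=[4.3175 8.5003 13.8807 18.3786] v=[0.2692 -1.8622 2.3820 -1.4647]

Answer: 4.3175 8.5003 13.8807 18.3786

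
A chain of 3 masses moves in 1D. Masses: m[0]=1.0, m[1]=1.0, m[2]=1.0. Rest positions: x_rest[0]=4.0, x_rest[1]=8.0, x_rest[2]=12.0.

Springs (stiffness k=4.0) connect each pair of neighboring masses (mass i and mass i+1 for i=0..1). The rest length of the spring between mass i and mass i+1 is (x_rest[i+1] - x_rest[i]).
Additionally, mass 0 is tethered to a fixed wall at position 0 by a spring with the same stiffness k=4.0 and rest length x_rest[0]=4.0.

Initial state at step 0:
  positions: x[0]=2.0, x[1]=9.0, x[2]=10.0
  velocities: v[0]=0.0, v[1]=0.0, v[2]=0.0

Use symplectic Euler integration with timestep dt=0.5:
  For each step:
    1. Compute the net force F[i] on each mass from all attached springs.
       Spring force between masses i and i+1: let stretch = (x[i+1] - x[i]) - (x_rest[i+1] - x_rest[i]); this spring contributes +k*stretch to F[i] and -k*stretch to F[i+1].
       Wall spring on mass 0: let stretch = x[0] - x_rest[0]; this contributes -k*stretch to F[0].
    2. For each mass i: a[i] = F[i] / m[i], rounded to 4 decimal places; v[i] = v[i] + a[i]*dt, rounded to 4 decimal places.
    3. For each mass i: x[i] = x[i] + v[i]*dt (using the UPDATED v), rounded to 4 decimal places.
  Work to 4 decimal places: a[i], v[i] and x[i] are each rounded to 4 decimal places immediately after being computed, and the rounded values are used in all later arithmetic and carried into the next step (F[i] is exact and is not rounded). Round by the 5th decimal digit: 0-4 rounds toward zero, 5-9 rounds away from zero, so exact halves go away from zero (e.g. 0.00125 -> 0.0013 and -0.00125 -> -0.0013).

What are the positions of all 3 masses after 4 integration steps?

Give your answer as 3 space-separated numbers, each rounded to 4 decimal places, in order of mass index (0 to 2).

Answer: 7.0000 5.0000 14.0000

Derivation:
Step 0: x=[2.0000 9.0000 10.0000] v=[0.0000 0.0000 0.0000]
Step 1: x=[7.0000 3.0000 13.0000] v=[10.0000 -12.0000 6.0000]
Step 2: x=[1.0000 11.0000 10.0000] v=[-12.0000 16.0000 -6.0000]
Step 3: x=[4.0000 8.0000 12.0000] v=[6.0000 -6.0000 4.0000]
Step 4: x=[7.0000 5.0000 14.0000] v=[6.0000 -6.0000 4.0000]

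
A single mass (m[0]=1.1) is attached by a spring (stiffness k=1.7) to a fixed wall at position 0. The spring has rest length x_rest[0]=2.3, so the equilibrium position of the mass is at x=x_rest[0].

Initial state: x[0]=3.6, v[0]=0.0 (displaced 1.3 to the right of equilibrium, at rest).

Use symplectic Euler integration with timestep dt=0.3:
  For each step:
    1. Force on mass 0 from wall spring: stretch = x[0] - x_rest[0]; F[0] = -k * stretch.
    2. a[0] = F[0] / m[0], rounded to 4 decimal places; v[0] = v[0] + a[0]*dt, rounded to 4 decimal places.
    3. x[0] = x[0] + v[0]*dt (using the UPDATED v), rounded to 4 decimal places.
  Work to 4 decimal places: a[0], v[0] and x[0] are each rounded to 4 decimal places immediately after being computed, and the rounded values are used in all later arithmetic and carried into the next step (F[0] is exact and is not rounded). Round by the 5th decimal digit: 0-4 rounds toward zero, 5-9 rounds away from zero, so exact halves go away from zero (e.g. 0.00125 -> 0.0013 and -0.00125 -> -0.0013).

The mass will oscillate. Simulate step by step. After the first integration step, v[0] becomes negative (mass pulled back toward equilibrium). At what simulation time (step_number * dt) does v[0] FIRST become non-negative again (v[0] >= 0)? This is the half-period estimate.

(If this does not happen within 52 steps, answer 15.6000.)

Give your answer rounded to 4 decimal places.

Step 0: x=[3.6000] v=[0.0000]
Step 1: x=[3.4192] v=[-0.6027]
Step 2: x=[3.0827] v=[-1.1216]
Step 3: x=[2.6374] v=[-1.4845]
Step 4: x=[2.1451] v=[-1.6409]
Step 5: x=[1.6744] v=[-1.5691]
Step 6: x=[1.2907] v=[-1.2791]
Step 7: x=[1.0473] v=[-0.8112]
Step 8: x=[0.9782] v=[-0.2304]
Step 9: x=[1.0929] v=[0.3824]
First v>=0 after going negative at step 9, time=2.7000

Answer: 2.7000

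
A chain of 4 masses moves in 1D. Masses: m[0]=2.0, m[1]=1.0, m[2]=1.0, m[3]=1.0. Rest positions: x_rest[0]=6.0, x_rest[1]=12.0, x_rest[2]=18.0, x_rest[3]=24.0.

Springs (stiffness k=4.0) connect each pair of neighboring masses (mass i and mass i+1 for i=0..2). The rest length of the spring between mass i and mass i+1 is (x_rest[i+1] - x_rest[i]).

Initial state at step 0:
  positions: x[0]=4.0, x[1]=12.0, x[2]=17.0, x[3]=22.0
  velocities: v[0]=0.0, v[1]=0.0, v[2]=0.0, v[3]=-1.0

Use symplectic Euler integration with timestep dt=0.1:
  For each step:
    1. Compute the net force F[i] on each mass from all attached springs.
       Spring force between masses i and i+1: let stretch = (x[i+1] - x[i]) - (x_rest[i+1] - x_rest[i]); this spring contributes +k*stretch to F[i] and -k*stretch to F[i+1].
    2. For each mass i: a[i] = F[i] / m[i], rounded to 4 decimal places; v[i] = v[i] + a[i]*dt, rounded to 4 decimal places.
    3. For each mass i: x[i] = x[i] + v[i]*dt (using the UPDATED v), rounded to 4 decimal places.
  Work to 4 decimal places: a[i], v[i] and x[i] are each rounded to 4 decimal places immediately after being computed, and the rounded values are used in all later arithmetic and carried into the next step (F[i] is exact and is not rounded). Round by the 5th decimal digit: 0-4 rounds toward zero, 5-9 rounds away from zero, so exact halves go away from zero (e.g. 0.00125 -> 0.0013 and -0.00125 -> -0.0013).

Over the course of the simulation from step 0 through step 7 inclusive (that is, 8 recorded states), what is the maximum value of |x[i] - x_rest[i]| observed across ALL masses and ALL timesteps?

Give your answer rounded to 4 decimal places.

Answer: 2.1870

Derivation:
Step 0: x=[4.0000 12.0000 17.0000 22.0000] v=[0.0000 0.0000 0.0000 -1.0000]
Step 1: x=[4.0400 11.8800 17.0000 21.9400] v=[0.4000 -1.2000 0.0000 -0.6000]
Step 2: x=[4.1168 11.6512 16.9928 21.9224] v=[0.7680 -2.2880 -0.0720 -0.1760]
Step 3: x=[4.2243 11.3347 16.9691 21.9476] v=[1.0749 -3.1651 -0.2368 0.2522]
Step 4: x=[4.3540 10.9592 16.9192 22.0137] v=[1.2970 -3.7555 -0.4992 0.6608]
Step 5: x=[4.4958 10.5578 16.8347 22.1160] v=[1.4180 -4.0136 -0.8454 1.0230]
Step 6: x=[4.6388 10.1650 16.7103 22.2471] v=[1.4304 -3.9276 -1.2436 1.3105]
Step 7: x=[4.7724 9.8130 16.5456 22.3967] v=[1.3356 -3.5200 -1.6470 1.4958]
Max displacement = 2.1870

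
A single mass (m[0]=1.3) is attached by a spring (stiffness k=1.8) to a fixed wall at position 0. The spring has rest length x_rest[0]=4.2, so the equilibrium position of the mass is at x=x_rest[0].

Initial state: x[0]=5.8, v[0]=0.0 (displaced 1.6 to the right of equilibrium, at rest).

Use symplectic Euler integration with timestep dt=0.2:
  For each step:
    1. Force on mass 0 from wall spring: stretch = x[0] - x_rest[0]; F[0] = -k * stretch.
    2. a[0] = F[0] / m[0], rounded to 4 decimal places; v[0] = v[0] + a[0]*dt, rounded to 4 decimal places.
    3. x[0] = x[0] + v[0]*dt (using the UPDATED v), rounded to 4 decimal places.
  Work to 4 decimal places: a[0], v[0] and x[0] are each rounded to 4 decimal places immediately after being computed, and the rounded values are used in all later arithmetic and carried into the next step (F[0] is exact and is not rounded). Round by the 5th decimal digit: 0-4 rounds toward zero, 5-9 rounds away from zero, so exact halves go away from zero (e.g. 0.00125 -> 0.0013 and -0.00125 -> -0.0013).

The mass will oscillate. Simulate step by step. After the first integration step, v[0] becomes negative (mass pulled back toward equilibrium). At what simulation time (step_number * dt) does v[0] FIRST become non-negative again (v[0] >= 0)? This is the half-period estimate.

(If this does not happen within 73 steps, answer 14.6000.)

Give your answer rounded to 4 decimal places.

Step 0: x=[5.8000] v=[0.0000]
Step 1: x=[5.7114] v=[-0.4431]
Step 2: x=[5.5391] v=[-0.8616]
Step 3: x=[5.2926] v=[-1.2324]
Step 4: x=[4.9856] v=[-1.5350]
Step 5: x=[4.6351] v=[-1.7526]
Step 6: x=[4.2605] v=[-1.8731]
Step 7: x=[3.8825] v=[-1.8899]
Step 8: x=[3.5221] v=[-1.8020]
Step 9: x=[3.1992] v=[-1.6143]
Step 10: x=[2.9318] v=[-1.3372]
Step 11: x=[2.7346] v=[-0.9860]
Step 12: x=[2.6186] v=[-0.5802]
Step 13: x=[2.5901] v=[-0.1423]
Step 14: x=[2.6508] v=[0.3035]
First v>=0 after going negative at step 14, time=2.8000

Answer: 2.8000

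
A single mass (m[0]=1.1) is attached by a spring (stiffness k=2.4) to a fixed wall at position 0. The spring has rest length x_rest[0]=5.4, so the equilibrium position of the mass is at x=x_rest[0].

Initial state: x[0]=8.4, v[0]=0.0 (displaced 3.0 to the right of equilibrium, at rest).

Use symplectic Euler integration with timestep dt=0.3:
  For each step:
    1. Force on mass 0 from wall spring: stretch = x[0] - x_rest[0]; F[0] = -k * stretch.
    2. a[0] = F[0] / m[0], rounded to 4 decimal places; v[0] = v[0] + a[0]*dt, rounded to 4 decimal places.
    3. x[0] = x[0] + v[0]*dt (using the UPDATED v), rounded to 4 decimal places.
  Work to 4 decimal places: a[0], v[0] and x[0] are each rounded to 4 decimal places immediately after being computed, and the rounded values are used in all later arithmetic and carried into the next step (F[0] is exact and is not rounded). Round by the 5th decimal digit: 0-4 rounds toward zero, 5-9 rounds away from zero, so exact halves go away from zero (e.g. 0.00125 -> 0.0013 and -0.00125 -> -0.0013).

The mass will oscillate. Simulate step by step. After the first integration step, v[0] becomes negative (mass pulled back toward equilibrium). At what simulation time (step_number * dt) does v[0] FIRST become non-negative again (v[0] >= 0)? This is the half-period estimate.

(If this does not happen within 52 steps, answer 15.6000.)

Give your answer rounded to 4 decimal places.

Step 0: x=[8.4000] v=[0.0000]
Step 1: x=[7.8109] v=[-1.9637]
Step 2: x=[6.7484] v=[-3.5417]
Step 3: x=[5.4211] v=[-4.4243]
Step 4: x=[4.0897] v=[-4.4381]
Step 5: x=[3.0156] v=[-3.5805]
Step 6: x=[2.4097] v=[-2.0198]
Step 7: x=[2.3910] v=[-0.0625]
Step 8: x=[2.9631] v=[1.9070]
First v>=0 after going negative at step 8, time=2.4000

Answer: 2.4000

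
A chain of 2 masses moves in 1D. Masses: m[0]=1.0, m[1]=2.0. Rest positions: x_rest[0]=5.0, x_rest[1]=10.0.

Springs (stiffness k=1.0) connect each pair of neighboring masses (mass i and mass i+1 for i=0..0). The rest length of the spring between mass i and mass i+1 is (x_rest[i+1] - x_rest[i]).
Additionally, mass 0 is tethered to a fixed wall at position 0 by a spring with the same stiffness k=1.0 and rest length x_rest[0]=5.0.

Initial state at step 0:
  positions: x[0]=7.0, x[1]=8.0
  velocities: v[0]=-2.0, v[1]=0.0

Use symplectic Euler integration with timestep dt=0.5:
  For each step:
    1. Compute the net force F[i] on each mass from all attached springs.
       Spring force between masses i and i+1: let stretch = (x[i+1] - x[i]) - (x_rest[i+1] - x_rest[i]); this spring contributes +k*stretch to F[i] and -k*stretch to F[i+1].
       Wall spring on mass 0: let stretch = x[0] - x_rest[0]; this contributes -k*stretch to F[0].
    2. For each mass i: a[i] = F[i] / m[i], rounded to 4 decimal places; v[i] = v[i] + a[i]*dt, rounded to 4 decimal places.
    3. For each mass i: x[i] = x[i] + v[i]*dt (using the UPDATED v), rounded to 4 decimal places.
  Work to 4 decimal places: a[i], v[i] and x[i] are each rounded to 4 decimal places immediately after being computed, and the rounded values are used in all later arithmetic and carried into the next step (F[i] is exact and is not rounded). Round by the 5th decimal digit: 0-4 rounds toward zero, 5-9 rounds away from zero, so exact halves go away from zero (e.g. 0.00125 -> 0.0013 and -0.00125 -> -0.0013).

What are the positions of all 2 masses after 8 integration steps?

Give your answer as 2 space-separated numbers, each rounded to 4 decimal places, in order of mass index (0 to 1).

Answer: 7.6243 8.7072

Derivation:
Step 0: x=[7.0000 8.0000] v=[-2.0000 0.0000]
Step 1: x=[4.5000 8.5000] v=[-5.0000 1.0000]
Step 2: x=[1.8750 9.1250] v=[-5.2500 1.2500]
Step 3: x=[0.5938 9.4688] v=[-2.5625 0.6875]
Step 4: x=[1.3829 9.3282] v=[1.5781 -0.2813]
Step 5: x=[3.8126 8.8194] v=[4.8593 -1.0177]
Step 6: x=[6.5408 8.3097] v=[5.4564 -1.0194]
Step 7: x=[8.0761 8.2039] v=[3.0705 -0.2116]
Step 8: x=[7.6243 8.7072] v=[-0.9037 1.0065]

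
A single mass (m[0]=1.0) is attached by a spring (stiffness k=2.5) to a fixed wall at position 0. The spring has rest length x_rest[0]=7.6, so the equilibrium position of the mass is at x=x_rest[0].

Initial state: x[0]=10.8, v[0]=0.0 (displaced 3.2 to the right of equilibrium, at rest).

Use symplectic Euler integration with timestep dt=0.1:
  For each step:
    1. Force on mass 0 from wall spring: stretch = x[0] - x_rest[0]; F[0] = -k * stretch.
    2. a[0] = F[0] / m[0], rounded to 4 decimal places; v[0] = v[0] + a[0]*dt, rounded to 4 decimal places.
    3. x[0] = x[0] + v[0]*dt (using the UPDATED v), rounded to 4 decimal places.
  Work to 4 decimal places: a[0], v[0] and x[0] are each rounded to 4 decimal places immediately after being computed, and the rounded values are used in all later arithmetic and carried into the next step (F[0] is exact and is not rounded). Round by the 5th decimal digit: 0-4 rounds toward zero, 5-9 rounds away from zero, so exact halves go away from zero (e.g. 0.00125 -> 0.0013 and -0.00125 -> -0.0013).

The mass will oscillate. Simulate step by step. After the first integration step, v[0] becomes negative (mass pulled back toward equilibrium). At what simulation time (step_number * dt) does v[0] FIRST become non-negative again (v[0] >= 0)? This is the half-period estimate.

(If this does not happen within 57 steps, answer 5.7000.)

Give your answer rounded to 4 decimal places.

Answer: 2.0000

Derivation:
Step 0: x=[10.8000] v=[0.0000]
Step 1: x=[10.7200] v=[-0.8000]
Step 2: x=[10.5620] v=[-1.5800]
Step 3: x=[10.3300] v=[-2.3205]
Step 4: x=[10.0297] v=[-3.0030]
Step 5: x=[9.6687] v=[-3.6104]
Step 6: x=[9.2559] v=[-4.1276]
Step 7: x=[8.8017] v=[-4.5416]
Step 8: x=[8.3175] v=[-4.8420]
Step 9: x=[7.8154] v=[-5.0214]
Step 10: x=[7.3079] v=[-5.0753]
Step 11: x=[6.8077] v=[-5.0023]
Step 12: x=[6.3273] v=[-4.8042]
Step 13: x=[5.8787] v=[-4.4860]
Step 14: x=[5.4731] v=[-4.0557]
Step 15: x=[5.1207] v=[-3.5240]
Step 16: x=[4.8303] v=[-2.9042]
Step 17: x=[4.6091] v=[-2.2118]
Step 18: x=[4.4627] v=[-1.4641]
Step 19: x=[4.3947] v=[-0.6798]
Step 20: x=[4.4069] v=[0.1215]
First v>=0 after going negative at step 20, time=2.0000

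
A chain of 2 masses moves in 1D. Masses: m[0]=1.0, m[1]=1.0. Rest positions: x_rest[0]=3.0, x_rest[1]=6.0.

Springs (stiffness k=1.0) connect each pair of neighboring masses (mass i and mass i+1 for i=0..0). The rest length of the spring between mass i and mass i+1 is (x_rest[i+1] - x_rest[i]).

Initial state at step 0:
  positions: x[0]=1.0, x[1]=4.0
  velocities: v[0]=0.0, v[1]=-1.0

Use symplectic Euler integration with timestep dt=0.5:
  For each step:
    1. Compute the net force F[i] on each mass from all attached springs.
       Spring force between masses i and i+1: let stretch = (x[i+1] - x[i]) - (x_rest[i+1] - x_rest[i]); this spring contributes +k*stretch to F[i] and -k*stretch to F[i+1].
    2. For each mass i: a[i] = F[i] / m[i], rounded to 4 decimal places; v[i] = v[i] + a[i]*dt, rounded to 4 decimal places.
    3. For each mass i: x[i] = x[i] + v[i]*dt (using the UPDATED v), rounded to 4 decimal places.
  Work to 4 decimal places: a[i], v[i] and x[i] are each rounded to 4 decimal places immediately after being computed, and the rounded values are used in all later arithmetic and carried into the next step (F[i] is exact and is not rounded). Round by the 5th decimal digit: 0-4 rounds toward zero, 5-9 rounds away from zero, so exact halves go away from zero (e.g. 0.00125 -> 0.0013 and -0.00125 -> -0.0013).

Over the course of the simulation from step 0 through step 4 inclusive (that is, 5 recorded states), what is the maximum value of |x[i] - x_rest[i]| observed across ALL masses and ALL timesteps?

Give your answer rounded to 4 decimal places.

Answer: 3.0937

Derivation:
Step 0: x=[1.0000 4.0000] v=[0.0000 -1.0000]
Step 1: x=[1.0000 3.5000] v=[0.0000 -1.0000]
Step 2: x=[0.8750 3.1250] v=[-0.2500 -0.7500]
Step 3: x=[0.5625 2.9375] v=[-0.6250 -0.3750]
Step 4: x=[0.0938 2.9063] v=[-0.9375 -0.0625]
Max displacement = 3.0937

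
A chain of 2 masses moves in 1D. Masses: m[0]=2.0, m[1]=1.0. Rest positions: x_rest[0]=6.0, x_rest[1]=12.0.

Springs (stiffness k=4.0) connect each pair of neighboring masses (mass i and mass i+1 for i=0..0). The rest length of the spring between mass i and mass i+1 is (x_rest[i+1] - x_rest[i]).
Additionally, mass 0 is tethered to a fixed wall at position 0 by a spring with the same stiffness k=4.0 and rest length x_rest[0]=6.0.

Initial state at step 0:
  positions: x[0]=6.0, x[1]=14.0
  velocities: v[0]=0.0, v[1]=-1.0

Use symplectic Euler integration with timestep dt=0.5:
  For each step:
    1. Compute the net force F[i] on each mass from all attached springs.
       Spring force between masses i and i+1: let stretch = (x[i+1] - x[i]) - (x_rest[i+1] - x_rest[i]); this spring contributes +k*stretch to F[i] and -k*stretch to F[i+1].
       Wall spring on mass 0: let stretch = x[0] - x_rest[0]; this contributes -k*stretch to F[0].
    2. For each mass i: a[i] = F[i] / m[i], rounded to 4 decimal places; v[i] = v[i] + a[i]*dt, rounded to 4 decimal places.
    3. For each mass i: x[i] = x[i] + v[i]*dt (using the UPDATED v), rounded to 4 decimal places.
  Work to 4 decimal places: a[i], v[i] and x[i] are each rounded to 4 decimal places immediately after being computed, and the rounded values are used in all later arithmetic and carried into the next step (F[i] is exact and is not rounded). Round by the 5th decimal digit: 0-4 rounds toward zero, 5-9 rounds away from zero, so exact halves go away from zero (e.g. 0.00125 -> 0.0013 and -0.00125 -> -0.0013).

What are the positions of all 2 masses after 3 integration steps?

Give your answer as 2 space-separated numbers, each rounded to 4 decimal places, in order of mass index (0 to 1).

Answer: 5.0000 11.7500

Derivation:
Step 0: x=[6.0000 14.0000] v=[0.0000 -1.0000]
Step 1: x=[7.0000 11.5000] v=[2.0000 -5.0000]
Step 2: x=[6.7500 10.5000] v=[-0.5000 -2.0000]
Step 3: x=[5.0000 11.7500] v=[-3.5000 2.5000]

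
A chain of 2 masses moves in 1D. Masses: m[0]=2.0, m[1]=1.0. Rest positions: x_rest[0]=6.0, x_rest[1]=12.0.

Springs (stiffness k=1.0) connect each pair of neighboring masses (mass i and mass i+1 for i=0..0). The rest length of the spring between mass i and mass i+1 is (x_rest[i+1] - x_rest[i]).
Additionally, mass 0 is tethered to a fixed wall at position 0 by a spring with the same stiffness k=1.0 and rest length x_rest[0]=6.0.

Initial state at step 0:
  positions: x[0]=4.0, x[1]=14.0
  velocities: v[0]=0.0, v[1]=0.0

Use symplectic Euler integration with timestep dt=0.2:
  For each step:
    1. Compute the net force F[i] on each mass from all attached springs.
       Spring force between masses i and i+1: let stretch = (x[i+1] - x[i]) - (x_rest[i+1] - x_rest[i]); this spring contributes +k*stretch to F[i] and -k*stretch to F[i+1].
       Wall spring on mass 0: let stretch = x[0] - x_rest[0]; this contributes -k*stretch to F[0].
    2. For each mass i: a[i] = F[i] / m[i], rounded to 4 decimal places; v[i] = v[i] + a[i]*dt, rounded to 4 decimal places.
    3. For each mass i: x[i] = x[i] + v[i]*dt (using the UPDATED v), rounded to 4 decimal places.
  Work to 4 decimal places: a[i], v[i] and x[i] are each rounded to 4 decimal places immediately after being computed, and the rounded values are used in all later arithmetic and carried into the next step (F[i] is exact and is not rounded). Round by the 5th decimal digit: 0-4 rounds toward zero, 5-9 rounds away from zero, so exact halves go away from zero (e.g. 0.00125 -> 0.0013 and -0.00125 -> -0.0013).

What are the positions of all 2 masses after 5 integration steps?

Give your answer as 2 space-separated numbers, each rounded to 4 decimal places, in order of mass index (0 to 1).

Step 0: x=[4.0000 14.0000] v=[0.0000 0.0000]
Step 1: x=[4.1200 13.8400] v=[0.6000 -0.8000]
Step 2: x=[4.3520 13.5312] v=[1.1600 -1.5440]
Step 3: x=[4.6805 13.0952] v=[1.6427 -2.1798]
Step 4: x=[5.0837 12.5627] v=[2.0161 -2.6627]
Step 5: x=[5.5348 11.9710] v=[2.2556 -2.9585]

Answer: 5.5348 11.9710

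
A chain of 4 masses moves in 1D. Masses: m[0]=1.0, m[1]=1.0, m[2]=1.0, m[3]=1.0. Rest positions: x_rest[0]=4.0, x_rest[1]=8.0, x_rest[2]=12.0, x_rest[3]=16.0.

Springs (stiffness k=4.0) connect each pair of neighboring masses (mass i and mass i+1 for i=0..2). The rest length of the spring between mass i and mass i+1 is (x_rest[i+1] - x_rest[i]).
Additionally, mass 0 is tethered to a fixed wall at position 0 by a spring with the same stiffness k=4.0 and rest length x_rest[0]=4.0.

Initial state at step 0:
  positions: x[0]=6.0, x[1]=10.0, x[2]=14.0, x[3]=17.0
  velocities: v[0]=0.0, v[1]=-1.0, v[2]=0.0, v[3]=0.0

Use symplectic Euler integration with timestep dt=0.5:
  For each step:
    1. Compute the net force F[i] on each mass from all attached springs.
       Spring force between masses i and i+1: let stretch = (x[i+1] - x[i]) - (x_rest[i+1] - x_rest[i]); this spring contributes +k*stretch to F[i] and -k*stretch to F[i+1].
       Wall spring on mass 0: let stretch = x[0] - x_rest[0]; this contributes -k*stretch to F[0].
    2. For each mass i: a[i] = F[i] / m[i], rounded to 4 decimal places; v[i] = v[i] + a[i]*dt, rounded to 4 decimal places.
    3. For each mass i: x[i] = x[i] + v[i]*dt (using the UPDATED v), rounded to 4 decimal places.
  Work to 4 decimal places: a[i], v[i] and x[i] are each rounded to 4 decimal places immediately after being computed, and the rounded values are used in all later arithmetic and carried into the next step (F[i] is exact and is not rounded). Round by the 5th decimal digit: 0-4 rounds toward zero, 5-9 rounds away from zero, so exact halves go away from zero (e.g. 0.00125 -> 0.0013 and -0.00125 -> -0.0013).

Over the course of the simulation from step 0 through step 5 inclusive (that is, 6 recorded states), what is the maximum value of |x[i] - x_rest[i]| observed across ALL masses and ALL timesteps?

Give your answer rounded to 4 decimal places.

Answer: 2.5000

Derivation:
Step 0: x=[6.0000 10.0000 14.0000 17.0000] v=[0.0000 -1.0000 0.0000 0.0000]
Step 1: x=[4.0000 9.5000 13.0000 18.0000] v=[-4.0000 -1.0000 -2.0000 2.0000]
Step 2: x=[3.5000 7.0000 13.5000 18.0000] v=[-1.0000 -5.0000 1.0000 0.0000]
Step 3: x=[3.0000 7.5000 12.0000 17.5000] v=[-1.0000 1.0000 -3.0000 -1.0000]
Step 4: x=[4.0000 8.0000 11.5000 15.5000] v=[2.0000 1.0000 -1.0000 -4.0000]
Step 5: x=[5.0000 8.0000 11.5000 13.5000] v=[2.0000 0.0000 0.0000 -4.0000]
Max displacement = 2.5000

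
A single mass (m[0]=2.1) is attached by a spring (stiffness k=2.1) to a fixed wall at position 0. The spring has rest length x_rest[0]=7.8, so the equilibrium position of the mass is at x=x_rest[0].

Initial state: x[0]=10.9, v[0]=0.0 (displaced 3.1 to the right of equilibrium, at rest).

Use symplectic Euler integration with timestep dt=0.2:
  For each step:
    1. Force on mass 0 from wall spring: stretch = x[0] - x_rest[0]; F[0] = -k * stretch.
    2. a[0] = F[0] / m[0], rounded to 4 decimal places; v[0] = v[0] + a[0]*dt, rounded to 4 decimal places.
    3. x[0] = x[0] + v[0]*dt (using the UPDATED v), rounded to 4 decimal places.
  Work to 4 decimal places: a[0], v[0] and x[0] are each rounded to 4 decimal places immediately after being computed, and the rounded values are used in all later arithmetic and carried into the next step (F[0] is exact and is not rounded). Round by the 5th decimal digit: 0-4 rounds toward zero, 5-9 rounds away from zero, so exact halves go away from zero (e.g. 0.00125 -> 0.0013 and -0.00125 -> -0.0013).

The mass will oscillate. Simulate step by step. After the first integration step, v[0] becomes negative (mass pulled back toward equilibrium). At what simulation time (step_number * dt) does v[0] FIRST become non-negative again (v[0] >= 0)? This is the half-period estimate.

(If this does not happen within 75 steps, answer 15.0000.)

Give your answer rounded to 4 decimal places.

Step 0: x=[10.9000] v=[0.0000]
Step 1: x=[10.7760] v=[-0.6200]
Step 2: x=[10.5330] v=[-1.2152]
Step 3: x=[10.1806] v=[-1.7618]
Step 4: x=[9.7330] v=[-2.2379]
Step 5: x=[9.2081] v=[-2.6245]
Step 6: x=[8.6269] v=[-2.9061]
Step 7: x=[8.0126] v=[-3.0715]
Step 8: x=[7.3898] v=[-3.1140]
Step 9: x=[6.7834] v=[-3.0320]
Step 10: x=[6.2177] v=[-2.8287]
Step 11: x=[5.7153] v=[-2.5122]
Step 12: x=[5.2962] v=[-2.0953]
Step 13: x=[4.9773] v=[-1.5945]
Step 14: x=[4.7713] v=[-1.0300]
Step 15: x=[4.6864] v=[-0.4243]
Step 16: x=[4.7261] v=[0.1984]
First v>=0 after going negative at step 16, time=3.2000

Answer: 3.2000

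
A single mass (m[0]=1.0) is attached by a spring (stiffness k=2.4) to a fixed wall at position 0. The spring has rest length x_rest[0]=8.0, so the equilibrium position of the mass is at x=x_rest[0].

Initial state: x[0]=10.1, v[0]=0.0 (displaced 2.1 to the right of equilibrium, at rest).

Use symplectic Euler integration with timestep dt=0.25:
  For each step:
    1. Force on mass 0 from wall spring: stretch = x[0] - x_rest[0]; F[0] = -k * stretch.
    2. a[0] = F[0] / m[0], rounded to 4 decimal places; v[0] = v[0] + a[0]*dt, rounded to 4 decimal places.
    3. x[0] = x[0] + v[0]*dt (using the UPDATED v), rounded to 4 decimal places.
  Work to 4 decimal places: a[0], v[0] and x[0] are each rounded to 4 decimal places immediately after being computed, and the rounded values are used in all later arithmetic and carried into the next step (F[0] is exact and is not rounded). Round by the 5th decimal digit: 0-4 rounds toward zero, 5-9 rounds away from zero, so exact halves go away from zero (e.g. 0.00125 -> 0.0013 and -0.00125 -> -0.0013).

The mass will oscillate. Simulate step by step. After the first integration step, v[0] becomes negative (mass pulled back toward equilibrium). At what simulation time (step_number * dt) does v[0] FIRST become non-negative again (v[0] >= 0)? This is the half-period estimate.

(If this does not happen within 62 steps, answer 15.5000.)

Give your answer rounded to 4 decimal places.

Answer: 2.2500

Derivation:
Step 0: x=[10.1000] v=[0.0000]
Step 1: x=[9.7850] v=[-1.2600]
Step 2: x=[9.2023] v=[-2.3310]
Step 3: x=[8.4392] v=[-3.0524]
Step 4: x=[7.6102] v=[-3.3159]
Step 5: x=[6.8397] v=[-3.0820]
Step 6: x=[6.2433] v=[-2.3858]
Step 7: x=[5.9104] v=[-1.3318]
Step 8: x=[5.8909] v=[-0.0781]
Step 9: x=[6.1878] v=[1.1874]
First v>=0 after going negative at step 9, time=2.2500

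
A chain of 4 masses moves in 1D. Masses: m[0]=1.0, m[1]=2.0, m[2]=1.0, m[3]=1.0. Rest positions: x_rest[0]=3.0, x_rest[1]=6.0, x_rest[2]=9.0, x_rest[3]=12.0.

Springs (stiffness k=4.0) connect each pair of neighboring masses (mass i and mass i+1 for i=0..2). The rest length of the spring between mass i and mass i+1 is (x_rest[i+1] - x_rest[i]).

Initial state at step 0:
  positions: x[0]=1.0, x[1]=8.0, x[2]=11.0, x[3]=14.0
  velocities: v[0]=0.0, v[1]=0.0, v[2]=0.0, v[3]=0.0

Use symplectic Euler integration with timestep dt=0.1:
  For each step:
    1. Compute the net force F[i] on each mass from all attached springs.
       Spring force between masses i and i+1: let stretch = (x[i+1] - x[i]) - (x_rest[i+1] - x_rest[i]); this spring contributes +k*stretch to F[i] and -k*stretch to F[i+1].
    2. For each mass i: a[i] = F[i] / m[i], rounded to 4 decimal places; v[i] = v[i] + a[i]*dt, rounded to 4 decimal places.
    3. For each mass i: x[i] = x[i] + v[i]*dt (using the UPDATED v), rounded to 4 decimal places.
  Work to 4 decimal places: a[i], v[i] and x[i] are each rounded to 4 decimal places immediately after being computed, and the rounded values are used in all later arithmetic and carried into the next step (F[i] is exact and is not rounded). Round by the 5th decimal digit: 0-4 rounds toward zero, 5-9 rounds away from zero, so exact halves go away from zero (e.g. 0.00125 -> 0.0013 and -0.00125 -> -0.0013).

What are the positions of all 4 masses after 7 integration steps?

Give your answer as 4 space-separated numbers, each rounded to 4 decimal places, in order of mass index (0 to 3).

Answer: 4.3974 6.4659 10.6939 13.9771

Derivation:
Step 0: x=[1.0000 8.0000 11.0000 14.0000] v=[0.0000 0.0000 0.0000 0.0000]
Step 1: x=[1.1600 7.9200 11.0000 14.0000] v=[1.6000 -0.8000 0.0000 0.0000]
Step 2: x=[1.4704 7.7664 10.9968 14.0000] v=[3.1040 -1.5360 -0.0320 0.0000]
Step 3: x=[1.9126 7.5515 10.9845 13.9999] v=[4.4224 -2.1491 -0.1229 -0.0013]
Step 4: x=[2.4604 7.2925 10.9555 13.9992] v=[5.4780 -2.5903 -0.2899 -0.0075]
Step 5: x=[3.0815 7.0101 10.9017 13.9967] v=[6.2108 -2.8241 -0.5376 -0.0250]
Step 6: x=[3.7397 6.7270 10.8161 13.9904] v=[6.5822 -2.8315 -0.8562 -0.0630]
Step 7: x=[4.3974 6.4659 10.6939 13.9771] v=[6.5771 -2.6111 -1.2221 -0.1327]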